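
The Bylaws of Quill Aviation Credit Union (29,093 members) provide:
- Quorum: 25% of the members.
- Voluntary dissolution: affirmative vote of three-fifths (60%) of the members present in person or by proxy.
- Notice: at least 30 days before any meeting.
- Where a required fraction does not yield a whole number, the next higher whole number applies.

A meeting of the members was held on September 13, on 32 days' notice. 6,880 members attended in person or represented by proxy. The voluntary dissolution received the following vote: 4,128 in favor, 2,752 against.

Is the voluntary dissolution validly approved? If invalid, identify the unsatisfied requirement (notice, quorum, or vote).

Notice: 32 days given; 30 required. Satisfied.
Quorum: 25% of 29,093 = 7,273.25, rounded up to 7,274; 6,880 present. Not satisfied.
Vote: requires three-fifths of those present (6,880); 3/5 of 6880 = 4128, so 4,128 needed; 4,128 in favor. Satisfied.

Invalid — quorum requirement not satisfied.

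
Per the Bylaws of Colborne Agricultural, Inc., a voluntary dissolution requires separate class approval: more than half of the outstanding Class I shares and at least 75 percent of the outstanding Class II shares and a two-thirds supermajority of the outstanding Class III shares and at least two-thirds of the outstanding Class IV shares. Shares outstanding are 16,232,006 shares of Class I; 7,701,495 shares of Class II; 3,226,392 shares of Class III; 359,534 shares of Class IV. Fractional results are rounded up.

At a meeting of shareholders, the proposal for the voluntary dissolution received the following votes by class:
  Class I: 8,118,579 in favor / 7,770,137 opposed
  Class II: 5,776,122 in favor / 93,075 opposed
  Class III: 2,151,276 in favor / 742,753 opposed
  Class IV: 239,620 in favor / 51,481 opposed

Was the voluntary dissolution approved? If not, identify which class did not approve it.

Class I: a majority of 16232006 is 8116004; 8,116,004 required, 8,118,579 in favor — approved.
Class II: 3/4 of 7701495 = 5776121.25, rounded up to 5776122; 5,776,122 required, 5,776,122 in favor — approved.
Class III: 2/3 of 3226392 = 2150928; 2,150,928 required, 2,151,276 in favor — approved.
Class IV: 2/3 of 359534 = 239689.33, rounded up to 239690; 239,690 required, 239,620 in favor — not approved.

Not approved — the Class IV shares did not give the required vote.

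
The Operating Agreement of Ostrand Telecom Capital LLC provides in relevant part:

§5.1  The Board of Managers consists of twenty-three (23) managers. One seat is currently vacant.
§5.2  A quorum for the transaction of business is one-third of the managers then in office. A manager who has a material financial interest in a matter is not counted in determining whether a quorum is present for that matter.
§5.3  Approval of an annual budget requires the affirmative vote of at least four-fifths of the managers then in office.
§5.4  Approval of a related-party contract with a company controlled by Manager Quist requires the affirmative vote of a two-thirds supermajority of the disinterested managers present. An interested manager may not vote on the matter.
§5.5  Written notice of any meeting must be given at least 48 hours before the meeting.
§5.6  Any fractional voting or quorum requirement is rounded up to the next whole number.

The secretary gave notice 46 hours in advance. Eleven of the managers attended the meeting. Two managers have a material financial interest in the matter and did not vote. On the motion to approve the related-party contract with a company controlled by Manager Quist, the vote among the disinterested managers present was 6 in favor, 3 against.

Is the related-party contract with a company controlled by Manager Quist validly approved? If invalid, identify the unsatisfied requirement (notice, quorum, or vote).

Notice: 46 hours given; 48 required (46 < 48). Not satisfied.
Quorum: 11 present, but the 2 interested managers do not count, leaving 9. Quorum is 8. Satisfied.
Vote: the related-party contract with a company controlled by Manager Quist requires two-thirds of the disinterested managers present (11 − 2 = 9). 2/3 of 9 = 6, so 6 affirmative votes are needed; 6 voted in favor. Satisfied.

Invalid — notice requirement not satisfied.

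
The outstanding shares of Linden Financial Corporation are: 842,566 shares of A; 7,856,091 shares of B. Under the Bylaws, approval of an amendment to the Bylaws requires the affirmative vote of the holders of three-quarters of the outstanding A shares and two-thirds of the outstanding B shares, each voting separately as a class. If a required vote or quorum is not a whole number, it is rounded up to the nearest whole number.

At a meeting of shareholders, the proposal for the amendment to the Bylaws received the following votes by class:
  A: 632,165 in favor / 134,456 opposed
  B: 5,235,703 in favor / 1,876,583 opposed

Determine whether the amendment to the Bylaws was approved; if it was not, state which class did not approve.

A: 3/4 of 842566 = 631924.50, rounded up to 631925; 631,925 required, 632,165 in favor — approved.
B: 2/3 of 7856091 = 5237394; 5,237,394 required, 5,235,703 in favor — not approved.

Not approved — the B shares did not give the required vote.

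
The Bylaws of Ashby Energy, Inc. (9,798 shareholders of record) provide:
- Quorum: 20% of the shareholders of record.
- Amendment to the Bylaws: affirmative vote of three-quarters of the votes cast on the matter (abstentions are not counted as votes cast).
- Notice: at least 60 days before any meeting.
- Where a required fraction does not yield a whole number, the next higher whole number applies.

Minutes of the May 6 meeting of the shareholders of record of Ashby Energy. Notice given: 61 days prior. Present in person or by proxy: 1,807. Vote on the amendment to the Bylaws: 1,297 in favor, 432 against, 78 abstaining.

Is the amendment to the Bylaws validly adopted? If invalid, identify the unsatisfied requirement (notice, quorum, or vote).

Notice: 61 days given; 60 required. Satisfied.
Quorum: 20% of 9,798 = 1,959.60, rounded up to 1,960; 1,807 present. Not satisfied.
Vote: requires three-fourths of the votes cast (1,807 − 78 abstaining = 1,729); 3/4 of 1729 = 1296.75, rounded up to 1297, so 1,297 needed; 1,297 in favor. Satisfied.

Invalid — quorum requirement not satisfied.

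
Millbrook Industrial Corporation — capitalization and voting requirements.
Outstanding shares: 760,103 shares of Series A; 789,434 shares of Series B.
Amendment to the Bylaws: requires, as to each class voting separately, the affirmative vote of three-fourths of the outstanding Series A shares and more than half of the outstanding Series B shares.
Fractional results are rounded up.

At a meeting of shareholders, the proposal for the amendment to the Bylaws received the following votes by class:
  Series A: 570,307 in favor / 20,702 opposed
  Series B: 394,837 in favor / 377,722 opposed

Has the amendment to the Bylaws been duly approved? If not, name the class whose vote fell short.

Series A: 3/4 of 760103 = 570077.25, rounded up to 570078; 570,078 required, 570,307 in favor — approved.
Series B: a majority of 789434 is 394718; 394,718 required, 394,837 in favor — approved.

Approved — every class gave the required vote.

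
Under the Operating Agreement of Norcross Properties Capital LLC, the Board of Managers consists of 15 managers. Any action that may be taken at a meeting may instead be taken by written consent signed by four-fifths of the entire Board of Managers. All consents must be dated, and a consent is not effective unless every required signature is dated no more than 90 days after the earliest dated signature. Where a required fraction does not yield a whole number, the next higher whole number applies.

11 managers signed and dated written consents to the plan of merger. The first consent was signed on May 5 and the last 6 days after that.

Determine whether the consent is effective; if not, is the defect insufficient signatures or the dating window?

Not effective — insufficient signatures.

Signatures required: four-fifths of 15 — 4/5 of 15 = 12, so 12 needed; 11 signed. Insufficient.
Dating window: the latest signature is 6 days after the earliest; the limit is 90 days. Within the window.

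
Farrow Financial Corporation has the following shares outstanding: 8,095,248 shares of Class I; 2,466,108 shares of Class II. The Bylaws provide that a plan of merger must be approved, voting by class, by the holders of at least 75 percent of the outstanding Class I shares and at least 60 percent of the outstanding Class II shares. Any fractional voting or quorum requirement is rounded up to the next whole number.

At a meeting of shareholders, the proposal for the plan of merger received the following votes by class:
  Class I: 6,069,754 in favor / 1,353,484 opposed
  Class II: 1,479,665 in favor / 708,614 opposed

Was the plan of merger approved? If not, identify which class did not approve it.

Not approved — the Class I shares did not give the required vote.

Class I: 3/4 of 8095248 = 6071436; 6,071,436 required, 6,069,754 in favor — not approved.
Class II: 3/5 of 2466108 = 1479664.80, rounded up to 1479665; 1,479,665 required, 1,479,665 in favor — approved.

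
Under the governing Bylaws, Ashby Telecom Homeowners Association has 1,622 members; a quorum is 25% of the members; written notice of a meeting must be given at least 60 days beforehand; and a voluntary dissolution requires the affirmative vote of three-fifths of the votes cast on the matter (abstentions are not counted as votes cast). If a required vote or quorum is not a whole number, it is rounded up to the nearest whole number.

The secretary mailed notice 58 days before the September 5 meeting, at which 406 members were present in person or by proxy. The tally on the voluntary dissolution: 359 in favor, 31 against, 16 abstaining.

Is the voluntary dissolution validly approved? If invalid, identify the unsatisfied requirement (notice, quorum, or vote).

Notice: 58 days given; 60 required. Not satisfied.
Quorum: 25% of 1,622 = 405.50, rounded up to 406; 406 present. Satisfied.
Vote: requires three-fifths of the votes cast (406 − 16 abstaining = 390); 3/5 of 390 = 234, so 234 needed; 359 in favor. Satisfied.

Invalid — notice requirement not satisfied.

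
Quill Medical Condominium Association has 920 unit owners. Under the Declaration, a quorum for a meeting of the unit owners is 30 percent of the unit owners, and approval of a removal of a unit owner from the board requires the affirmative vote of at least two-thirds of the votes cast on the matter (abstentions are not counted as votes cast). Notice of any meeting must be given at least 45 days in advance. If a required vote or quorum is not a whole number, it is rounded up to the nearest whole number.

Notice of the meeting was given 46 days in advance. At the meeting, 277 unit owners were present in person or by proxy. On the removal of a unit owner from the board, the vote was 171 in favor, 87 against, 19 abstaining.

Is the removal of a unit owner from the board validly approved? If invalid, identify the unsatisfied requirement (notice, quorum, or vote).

Invalid — vote requirement not satisfied.

Notice: 46 days given; 45 required. Satisfied.
Quorum: 30% of 920 = 276; 277 present. Satisfied.
Vote: requires two-thirds of the votes cast (277 − 19 abstaining = 258); 2/3 of 258 = 172, so 172 needed; 171 in favor. Not satisfied.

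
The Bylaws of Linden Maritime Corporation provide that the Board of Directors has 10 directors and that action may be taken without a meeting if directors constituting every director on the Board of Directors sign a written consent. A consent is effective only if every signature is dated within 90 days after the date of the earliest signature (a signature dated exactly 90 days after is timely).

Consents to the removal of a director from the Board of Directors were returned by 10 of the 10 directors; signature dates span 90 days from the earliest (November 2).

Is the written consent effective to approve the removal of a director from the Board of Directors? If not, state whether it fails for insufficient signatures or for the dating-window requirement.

Effective — both the signature and dating-window requirements are satisfied.

Signatures required: all of 10 — unanimous means all 10, so 10 needed; 10 signed. Sufficient.
Dating window: the latest signature is 90 days after the earliest; the limit is 90 days. Within the window.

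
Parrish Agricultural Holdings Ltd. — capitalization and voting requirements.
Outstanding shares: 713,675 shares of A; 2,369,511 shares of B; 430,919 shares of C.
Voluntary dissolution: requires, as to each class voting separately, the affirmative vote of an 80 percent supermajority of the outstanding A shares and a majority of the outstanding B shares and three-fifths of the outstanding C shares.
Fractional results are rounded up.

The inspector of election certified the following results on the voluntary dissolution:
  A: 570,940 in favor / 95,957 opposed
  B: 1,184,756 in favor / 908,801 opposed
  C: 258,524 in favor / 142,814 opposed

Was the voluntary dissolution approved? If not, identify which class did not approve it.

A: 4/5 of 713675 = 570940; 570,940 required, 570,940 in favor — approved.
B: a majority of 2369511 is 1184756; 1,184,756 required, 1,184,756 in favor — approved.
C: 3/5 of 430919 = 258551.40, rounded up to 258552; 258,552 required, 258,524 in favor — not approved.

Not approved — the C shares did not give the required vote.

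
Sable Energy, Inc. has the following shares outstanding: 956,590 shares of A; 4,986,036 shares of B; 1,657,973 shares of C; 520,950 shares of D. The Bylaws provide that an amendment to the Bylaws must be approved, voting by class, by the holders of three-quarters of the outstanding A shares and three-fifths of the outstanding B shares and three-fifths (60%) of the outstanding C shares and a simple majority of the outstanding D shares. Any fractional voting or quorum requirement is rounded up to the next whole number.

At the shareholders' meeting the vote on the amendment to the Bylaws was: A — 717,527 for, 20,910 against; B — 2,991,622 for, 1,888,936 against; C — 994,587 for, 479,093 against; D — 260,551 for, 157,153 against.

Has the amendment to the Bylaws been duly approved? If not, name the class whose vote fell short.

Not approved — the C shares did not give the required vote.

A: 3/4 of 956590 = 717442.50, rounded up to 717443; 717,443 required, 717,527 in favor — approved.
B: 3/5 of 4986036 = 2991621.60, rounded up to 2991622; 2,991,622 required, 2,991,622 in favor — approved.
C: 3/5 of 1657973 = 994783.80, rounded up to 994784; 994,784 required, 994,587 in favor — not approved.
D: a majority of 520950 is 260476; 260,476 required, 260,551 in favor — approved.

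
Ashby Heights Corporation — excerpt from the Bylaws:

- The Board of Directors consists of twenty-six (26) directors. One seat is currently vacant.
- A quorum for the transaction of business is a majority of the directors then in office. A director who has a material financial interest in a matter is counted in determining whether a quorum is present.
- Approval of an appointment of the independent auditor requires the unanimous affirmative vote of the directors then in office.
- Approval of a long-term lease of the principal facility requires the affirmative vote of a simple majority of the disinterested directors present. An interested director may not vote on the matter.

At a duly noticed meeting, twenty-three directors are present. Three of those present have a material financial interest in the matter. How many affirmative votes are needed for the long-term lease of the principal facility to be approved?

11

The long-term lease of the principal facility requires a majority of the disinterested directors present (23 − 3 = 20).
A majority of 20 is 11.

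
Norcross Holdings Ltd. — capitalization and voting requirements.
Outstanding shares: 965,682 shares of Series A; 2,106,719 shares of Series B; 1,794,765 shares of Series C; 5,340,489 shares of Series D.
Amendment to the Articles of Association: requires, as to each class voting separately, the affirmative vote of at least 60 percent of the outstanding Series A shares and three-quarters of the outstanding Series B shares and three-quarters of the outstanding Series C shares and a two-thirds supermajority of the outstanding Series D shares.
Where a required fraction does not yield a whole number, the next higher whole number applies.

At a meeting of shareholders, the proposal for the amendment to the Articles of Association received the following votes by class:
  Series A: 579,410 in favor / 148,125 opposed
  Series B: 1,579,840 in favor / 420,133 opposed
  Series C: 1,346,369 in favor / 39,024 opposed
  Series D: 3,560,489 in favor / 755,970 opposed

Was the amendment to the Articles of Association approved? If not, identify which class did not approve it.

Series A: 3/5 of 965682 = 579409.20, rounded up to 579410; 579,410 required, 579,410 in favor — approved.
Series B: 3/4 of 2106719 = 1580039.25, rounded up to 1580040; 1,580,040 required, 1,579,840 in favor — not approved.
Series C: 3/4 of 1794765 = 1346073.75, rounded up to 1346074; 1,346,074 required, 1,346,369 in favor — approved.
Series D: 2/3 of 5340489 = 3560326; 3,560,326 required, 3,560,489 in favor — approved.

Not approved — the Series B shares did not give the required vote.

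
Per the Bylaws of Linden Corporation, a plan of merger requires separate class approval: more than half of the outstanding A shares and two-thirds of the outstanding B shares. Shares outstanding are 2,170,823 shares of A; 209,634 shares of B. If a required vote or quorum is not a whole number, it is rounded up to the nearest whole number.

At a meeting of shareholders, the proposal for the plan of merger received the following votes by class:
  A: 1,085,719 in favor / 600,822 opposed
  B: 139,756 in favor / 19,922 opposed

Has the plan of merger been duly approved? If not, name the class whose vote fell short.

A: a majority of 2170823 is 1085412; 1,085,412 required, 1,085,719 in favor — approved.
B: 2/3 of 209634 = 139756; 139,756 required, 139,756 in favor — approved.

Approved — every class gave the required vote.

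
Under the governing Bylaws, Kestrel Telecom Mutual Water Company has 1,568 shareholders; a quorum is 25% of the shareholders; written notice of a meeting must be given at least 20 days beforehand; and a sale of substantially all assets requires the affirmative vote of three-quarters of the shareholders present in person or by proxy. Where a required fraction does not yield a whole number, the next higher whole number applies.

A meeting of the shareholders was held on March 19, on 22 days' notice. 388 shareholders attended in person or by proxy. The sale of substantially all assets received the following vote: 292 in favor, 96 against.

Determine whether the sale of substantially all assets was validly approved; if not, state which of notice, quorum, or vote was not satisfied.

Notice: 22 days given; 20 required. Satisfied.
Quorum: 25% of 1,568 = 392; 388 present. Not satisfied.
Vote: requires three-fourths of those present (388); 3/4 of 388 = 291, so 291 needed; 292 in favor. Satisfied.

Invalid — quorum requirement not satisfied.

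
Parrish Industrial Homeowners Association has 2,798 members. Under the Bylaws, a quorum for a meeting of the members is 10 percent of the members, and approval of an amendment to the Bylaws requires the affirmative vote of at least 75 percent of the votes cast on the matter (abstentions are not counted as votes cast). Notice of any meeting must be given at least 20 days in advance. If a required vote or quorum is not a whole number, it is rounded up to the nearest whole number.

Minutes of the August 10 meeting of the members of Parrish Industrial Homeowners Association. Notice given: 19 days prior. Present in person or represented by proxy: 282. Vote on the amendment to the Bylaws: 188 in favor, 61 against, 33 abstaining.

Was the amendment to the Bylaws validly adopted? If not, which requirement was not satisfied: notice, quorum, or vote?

Invalid — notice requirement not satisfied.

Notice: 19 days given; 20 required. Not satisfied.
Quorum: 10% of 2,798 = 279.80, rounded up to 280; 282 present. Satisfied.
Vote: requires three-fourths of the votes cast (282 − 33 abstaining = 249); 3/4 of 249 = 186.75, rounded up to 187, so 187 needed; 188 in favor. Satisfied.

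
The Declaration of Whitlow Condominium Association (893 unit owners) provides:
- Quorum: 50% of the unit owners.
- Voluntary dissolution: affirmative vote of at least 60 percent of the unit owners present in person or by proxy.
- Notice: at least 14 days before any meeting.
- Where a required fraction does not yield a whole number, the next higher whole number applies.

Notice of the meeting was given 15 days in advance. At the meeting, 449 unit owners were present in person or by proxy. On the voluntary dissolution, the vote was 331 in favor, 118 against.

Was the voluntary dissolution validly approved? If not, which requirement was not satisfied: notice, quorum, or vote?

Valid — all requirements satisfied.

Notice: 15 days given; 14 required. Satisfied.
Quorum: 50% of 893 = 446.50, rounded up to 447; 449 present. Satisfied.
Vote: requires three-fifths of those present (449); 3/5 of 449 = 269.40, rounded up to 270, so 270 needed; 331 in favor. Satisfied.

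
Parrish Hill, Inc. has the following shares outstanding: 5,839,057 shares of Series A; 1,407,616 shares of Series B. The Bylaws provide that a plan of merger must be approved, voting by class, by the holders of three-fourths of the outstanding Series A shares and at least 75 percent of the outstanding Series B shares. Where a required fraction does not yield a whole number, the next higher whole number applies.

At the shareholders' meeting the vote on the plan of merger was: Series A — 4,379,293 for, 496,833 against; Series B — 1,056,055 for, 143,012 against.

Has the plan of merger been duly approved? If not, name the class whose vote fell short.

Series A: 3/4 of 5839057 = 4379292.75, rounded up to 4379293; 4,379,293 required, 4,379,293 in favor — approved.
Series B: 3/4 of 1407616 = 1055712; 1,055,712 required, 1,056,055 in favor — approved.

Approved — every class gave the required vote.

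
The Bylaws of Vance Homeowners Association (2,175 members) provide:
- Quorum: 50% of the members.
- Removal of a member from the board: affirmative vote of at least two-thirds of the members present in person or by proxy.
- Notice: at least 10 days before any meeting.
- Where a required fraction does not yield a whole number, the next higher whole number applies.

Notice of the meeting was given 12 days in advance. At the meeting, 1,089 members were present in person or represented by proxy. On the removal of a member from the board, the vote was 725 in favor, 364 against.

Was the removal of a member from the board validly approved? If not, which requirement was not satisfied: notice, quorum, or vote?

Invalid — vote requirement not satisfied.

Notice: 12 days given; 10 required. Satisfied.
Quorum: 50% of 2,175 = 1,087.50, rounded up to 1,088; 1,089 present. Satisfied.
Vote: requires two-thirds of those present (1,089); 2/3 of 1089 = 726, so 726 needed; 725 in favor. Not satisfied.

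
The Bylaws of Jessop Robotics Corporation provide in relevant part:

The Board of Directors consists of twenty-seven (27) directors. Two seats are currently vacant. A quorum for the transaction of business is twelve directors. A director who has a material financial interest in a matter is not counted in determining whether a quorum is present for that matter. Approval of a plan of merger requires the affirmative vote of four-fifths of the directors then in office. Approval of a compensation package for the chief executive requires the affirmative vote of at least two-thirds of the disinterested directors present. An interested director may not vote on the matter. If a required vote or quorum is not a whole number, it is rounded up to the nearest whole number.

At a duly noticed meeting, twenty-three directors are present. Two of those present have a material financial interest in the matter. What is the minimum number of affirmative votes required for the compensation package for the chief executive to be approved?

14

The compensation package for the chief executive requires two-thirds of the disinterested directors present (23 − 2 = 21).
2/3 of 21 = 14.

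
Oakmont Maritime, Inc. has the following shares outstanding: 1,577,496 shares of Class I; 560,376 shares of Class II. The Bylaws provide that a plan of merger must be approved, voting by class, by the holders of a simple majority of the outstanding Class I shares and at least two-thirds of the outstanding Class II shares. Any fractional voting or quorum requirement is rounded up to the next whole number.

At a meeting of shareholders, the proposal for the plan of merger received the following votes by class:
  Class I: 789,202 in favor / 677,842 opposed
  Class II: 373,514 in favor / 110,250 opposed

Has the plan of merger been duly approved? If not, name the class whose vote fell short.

Class I: a majority of 1577496 is 788749; 788,749 required, 789,202 in favor — approved.
Class II: 2/3 of 560376 = 373584; 373,584 required, 373,514 in favor — not approved.

Not approved — the Class II shares did not give the required vote.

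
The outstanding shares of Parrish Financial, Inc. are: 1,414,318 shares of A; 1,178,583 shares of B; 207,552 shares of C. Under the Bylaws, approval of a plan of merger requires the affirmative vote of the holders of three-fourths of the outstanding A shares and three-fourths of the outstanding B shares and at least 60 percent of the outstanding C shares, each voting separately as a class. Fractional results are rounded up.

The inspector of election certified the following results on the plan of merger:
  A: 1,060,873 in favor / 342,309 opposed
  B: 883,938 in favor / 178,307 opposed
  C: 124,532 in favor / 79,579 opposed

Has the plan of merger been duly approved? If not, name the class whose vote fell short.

Approved — every class gave the required vote.

A: 3/4 of 1414318 = 1060738.50, rounded up to 1060739; 1,060,739 required, 1,060,873 in favor — approved.
B: 3/4 of 1178583 = 883937.25, rounded up to 883938; 883,938 required, 883,938 in favor — approved.
C: 3/5 of 207552 = 124531.20, rounded up to 124532; 124,532 required, 124,532 in favor — approved.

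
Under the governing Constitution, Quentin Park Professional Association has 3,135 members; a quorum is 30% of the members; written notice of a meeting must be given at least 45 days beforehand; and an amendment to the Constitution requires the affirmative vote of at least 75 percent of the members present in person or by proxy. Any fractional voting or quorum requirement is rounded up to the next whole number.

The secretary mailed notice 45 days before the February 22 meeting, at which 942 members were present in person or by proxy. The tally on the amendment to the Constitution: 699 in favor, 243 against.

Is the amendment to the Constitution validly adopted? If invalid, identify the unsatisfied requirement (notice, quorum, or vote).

Notice: 45 days given; 45 required. Satisfied.
Quorum: 30% of 3,135 = 940.50, rounded up to 941; 942 present. Satisfied.
Vote: requires three-fourths of those present (942); 3/4 of 942 = 706.50, rounded up to 707, so 707 needed; 699 in favor. Not satisfied.

Invalid — vote requirement not satisfied.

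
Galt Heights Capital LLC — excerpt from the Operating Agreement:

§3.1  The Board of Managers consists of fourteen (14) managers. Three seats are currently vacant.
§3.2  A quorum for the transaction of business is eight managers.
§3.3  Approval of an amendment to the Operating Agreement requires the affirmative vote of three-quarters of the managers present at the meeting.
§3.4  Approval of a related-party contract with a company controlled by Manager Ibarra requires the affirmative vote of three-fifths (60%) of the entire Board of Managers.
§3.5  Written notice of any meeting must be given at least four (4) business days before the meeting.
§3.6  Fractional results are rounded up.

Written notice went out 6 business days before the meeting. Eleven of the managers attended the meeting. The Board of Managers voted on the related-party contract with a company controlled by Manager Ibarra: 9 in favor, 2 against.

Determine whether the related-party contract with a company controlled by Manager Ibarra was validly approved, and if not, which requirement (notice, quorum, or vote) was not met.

Valid — all requirements satisfied.

Notice: 6 business days given; 4 required (6 ≥ 4). Satisfied.
Quorum: 11 present; quorum is 8. Satisfied.
Vote: the related-party contract with a company controlled by Manager Ibarra requires three-fifths of the entire Board of Managers (14). 3/5 of 14 = 8.40, rounded up to 9, so 9 affirmative votes are needed; 9 voted in favor. Satisfied.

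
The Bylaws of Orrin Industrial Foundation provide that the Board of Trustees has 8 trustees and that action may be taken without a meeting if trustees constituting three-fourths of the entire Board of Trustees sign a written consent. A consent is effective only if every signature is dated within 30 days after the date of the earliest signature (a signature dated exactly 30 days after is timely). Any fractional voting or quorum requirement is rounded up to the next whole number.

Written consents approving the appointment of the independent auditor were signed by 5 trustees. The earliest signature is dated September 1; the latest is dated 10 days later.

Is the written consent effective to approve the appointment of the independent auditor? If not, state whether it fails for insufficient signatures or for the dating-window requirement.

Signatures required: three-fourths of 8 — 3/4 of 8 = 6, so 6 needed; 5 signed. Insufficient.
Dating window: the latest signature is 10 days after the earliest; the limit is 30 days. Within the window.

Not effective — insufficient signatures.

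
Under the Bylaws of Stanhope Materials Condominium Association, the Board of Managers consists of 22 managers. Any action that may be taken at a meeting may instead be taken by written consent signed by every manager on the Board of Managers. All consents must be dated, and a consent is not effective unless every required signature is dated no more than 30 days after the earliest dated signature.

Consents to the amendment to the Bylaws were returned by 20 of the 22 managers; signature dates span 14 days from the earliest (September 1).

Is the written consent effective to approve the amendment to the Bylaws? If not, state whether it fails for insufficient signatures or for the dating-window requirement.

Not effective — insufficient signatures.

Signatures required: all of 22 — unanimous means all 22, so 22 needed; 20 signed. Insufficient.
Dating window: the latest signature is 14 days after the earliest; the limit is 30 days. Within the window.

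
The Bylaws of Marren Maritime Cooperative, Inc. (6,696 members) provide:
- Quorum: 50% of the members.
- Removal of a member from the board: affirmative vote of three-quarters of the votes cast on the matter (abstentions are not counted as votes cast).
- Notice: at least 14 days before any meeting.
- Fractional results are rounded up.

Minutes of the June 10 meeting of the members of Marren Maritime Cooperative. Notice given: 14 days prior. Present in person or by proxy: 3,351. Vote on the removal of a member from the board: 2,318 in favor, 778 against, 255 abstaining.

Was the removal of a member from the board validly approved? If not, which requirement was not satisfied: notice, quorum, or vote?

Notice: 14 days given; 14 required. Satisfied.
Quorum: 50% of 6,696 = 3,348; 3,351 present. Satisfied.
Vote: requires three-fourths of the votes cast (3,351 − 255 abstaining = 3,096); 3/4 of 3096 = 2322, so 2,322 needed; 2,318 in favor. Not satisfied.

Invalid — vote requirement not satisfied.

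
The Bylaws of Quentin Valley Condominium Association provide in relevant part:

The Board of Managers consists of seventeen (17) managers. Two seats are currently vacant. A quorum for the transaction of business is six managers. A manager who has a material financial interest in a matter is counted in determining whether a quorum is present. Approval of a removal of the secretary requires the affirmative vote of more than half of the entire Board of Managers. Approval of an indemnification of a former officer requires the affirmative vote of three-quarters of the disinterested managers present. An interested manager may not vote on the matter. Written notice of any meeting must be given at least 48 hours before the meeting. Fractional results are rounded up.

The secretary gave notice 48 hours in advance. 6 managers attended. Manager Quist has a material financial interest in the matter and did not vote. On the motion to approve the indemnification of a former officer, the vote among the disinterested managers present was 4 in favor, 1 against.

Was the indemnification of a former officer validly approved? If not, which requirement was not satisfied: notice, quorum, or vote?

Valid — all requirements satisfied.

Notice: 48 hours given; 48 required (48 ≥ 48). Satisfied.
Quorum: 6 present (interested managers count toward quorum); quorum is 6. Satisfied.
Vote: the indemnification of a former officer requires three-fourths of the disinterested managers present (6 − 1 = 5). 3/4 of 5 = 3.75, rounded up to 4, so 4 affirmative votes are needed; 4 voted in favor. Satisfied.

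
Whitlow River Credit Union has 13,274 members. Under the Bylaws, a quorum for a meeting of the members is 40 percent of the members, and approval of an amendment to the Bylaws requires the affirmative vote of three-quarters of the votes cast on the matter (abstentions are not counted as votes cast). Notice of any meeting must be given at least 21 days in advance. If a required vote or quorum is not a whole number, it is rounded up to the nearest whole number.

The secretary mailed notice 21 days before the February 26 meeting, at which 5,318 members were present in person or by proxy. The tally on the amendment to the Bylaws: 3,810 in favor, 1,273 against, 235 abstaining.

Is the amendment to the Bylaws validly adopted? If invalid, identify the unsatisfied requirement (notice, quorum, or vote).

Notice: 21 days given; 21 required. Satisfied.
Quorum: 40% of 13,274 = 5,309.60, rounded up to 5,310; 5,318 present. Satisfied.
Vote: requires three-fourths of the votes cast (5,318 − 235 abstaining = 5,083); 3/4 of 5083 = 3812.25, rounded up to 3813, so 3,813 needed; 3,810 in favor. Not satisfied.

Invalid — vote requirement not satisfied.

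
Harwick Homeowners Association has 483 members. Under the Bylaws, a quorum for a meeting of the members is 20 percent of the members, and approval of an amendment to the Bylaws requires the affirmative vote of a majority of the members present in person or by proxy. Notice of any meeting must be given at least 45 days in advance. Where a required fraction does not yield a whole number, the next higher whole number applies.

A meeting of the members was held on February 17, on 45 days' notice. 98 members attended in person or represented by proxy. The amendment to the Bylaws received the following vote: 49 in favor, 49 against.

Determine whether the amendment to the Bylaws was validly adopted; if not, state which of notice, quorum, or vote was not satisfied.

Invalid — vote requirement not satisfied.

Notice: 45 days given; 45 required. Satisfied.
Quorum: 20% of 483 = 96.60, rounded up to 97; 98 present. Satisfied.
Vote: requires a majority of those present (98); a majority of 98 is 50, so 50 needed; 49 in favor. Not satisfied.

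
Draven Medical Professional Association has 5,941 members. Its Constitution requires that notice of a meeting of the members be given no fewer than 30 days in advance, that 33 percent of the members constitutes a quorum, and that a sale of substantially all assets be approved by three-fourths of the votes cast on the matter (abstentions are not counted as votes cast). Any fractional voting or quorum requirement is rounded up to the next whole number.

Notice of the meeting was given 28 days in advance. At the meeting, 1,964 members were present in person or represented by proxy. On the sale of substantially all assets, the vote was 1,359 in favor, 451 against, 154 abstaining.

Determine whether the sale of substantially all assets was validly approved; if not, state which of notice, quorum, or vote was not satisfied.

Notice: 28 days given; 30 required. Not satisfied.
Quorum: 33% of 5,941 = 1,960.53, rounded up to 1,961; 1,964 present. Satisfied.
Vote: requires three-fourths of the votes cast (1,964 − 154 abstaining = 1,810); 3/4 of 1810 = 1357.50, rounded up to 1358, so 1,358 needed; 1,359 in favor. Satisfied.

Invalid — notice requirement not satisfied.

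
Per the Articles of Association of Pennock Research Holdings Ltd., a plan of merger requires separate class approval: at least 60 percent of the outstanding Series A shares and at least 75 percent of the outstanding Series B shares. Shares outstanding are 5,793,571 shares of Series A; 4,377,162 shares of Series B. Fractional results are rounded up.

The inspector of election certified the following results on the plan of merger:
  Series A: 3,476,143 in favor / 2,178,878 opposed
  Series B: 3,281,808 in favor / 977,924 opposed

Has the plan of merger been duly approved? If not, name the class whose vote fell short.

Not approved — the Series B shares did not give the required vote.

Series A: 3/5 of 5793571 = 3476142.60, rounded up to 3476143; 3,476,143 required, 3,476,143 in favor — approved.
Series B: 3/4 of 4377162 = 3282871.50, rounded up to 3282872; 3,282,872 required, 3,281,808 in favor — not approved.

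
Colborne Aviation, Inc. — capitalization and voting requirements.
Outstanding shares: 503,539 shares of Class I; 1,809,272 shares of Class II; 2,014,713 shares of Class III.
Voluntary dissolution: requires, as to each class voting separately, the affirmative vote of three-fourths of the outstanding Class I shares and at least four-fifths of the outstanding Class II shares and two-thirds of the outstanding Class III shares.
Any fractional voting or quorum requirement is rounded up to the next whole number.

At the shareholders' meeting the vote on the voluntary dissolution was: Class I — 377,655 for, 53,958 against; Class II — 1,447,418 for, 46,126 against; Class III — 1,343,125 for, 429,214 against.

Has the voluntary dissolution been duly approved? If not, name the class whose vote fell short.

Class I: 3/4 of 503539 = 377654.25, rounded up to 377655; 377,655 required, 377,655 in favor — approved.
Class II: 4/5 of 1809272 = 1447417.60, rounded up to 1447418; 1,447,418 required, 1,447,418 in favor — approved.
Class III: 2/3 of 2014713 = 1343142; 1,343,142 required, 1,343,125 in favor — not approved.

Not approved — the Class III shares did not give the required vote.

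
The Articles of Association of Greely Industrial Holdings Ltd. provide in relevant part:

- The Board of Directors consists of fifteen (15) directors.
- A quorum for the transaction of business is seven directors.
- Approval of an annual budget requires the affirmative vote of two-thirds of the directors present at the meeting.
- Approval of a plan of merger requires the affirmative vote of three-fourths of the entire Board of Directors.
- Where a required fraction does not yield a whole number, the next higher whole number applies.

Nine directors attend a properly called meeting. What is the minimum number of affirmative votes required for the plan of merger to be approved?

12

The plan of merger requires three-fourths of the entire Board of Directors (15).
3/4 of 15 = 11.25, rounded up to 12.
(Only 9 can vote, so the plan of merger cannot pass at this meeting, but the required vote is still 12.)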